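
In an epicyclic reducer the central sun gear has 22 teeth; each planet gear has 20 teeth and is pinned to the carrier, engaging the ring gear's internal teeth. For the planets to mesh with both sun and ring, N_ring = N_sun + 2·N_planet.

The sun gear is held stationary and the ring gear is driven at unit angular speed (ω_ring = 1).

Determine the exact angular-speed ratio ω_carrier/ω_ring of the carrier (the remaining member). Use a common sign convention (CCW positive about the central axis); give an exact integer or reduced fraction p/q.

31/42

N_ring = 22 + 2·20 = 62
22(ω_s−ω_c) = −62(ω_r−ω_c),  ω_s=0, ω_r=1
22(0−ω_c) = −62(1−ω_c)  ⇒  84ω_c = 62  ⇒  ω_c = 31/42
ω_c/ω_r = 31/42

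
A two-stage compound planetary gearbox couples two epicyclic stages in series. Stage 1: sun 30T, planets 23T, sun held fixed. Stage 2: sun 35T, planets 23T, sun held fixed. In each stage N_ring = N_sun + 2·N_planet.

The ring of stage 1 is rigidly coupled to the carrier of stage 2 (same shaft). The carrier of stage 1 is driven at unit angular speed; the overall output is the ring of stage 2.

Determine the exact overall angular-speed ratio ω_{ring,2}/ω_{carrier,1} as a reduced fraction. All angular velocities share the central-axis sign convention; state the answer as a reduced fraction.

Stage 1: N_ring = 30 + 2·23 = 76
Stage 1: 30(ω_s−ω_c) = −76(ω_r−ω_c),  ω_s=0, ω_c=1
Stage 1: ω_r = 1 − (30/76)(0−1) = 53/38
  ⇒ ω_r¹/ω_c¹ = 53/38
Stage 2: N_ring = 35 + 2·23 = 81
Stage 2: 35(ω_s−ω_c) = −81(ω_r−ω_c),  ω_s=0, ω_c=1
Stage 2: ω_r = 1 − (35/81)(0−1) = 116/81
  ⇒ ω_r²/ω_c² = 116/81
Coupling ω_c² = ω_r¹ ⇒ overall = 53/38 × 116/81 = 3074/1539

3074/1539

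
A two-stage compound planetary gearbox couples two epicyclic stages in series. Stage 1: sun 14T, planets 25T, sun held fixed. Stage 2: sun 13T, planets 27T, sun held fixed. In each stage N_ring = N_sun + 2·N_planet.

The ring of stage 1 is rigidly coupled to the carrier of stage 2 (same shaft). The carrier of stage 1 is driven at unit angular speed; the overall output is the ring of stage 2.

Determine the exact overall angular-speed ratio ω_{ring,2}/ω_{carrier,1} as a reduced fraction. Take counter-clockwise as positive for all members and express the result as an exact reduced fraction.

Stage 1: N_ring = 14 + 2·25 = 64
Stage 1: 14(ω_s−ω_c) = −64(ω_r−ω_c),  ω_s=0, ω_c=1
Stage 1: ω_r = 1 − (14/64)(0−1) = 39/32
  ⇒ ω_r¹/ω_c¹ = 39/32
Stage 2: N_ring = 13 + 2·27 = 67
Stage 2: 13(ω_s−ω_c) = −67(ω_r−ω_c),  ω_s=0, ω_c=1
Stage 2: ω_r = 1 − (13/67)(0−1) = 80/67
  ⇒ ω_r²/ω_c² = 80/67
Coupling ω_c² = ω_r¹ ⇒ overall = 39/32 × 80/67 = 195/134

195/134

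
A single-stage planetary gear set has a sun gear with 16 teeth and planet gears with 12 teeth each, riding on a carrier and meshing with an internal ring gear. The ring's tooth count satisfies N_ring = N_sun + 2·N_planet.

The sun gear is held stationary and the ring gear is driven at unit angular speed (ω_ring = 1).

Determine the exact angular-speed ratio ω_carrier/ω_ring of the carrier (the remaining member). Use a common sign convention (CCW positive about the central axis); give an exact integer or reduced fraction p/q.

N_ring = 16 + 2·12 = 40
16(ω_s−ω_c) = −40(ω_r−ω_c),  ω_s=0, ω_r=1
16(0−ω_c) = −40(1−ω_c)  ⇒  56ω_c = 40  ⇒  ω_c = 5/7
ω_c/ω_r = 5/7

5/7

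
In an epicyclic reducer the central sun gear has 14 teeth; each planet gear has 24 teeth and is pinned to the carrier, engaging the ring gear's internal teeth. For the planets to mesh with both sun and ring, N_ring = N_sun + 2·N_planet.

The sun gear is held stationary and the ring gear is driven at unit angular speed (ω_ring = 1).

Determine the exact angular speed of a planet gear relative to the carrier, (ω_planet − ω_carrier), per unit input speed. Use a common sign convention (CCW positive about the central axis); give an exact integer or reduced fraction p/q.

N_ring = 14 + 2·24 = 62
14(ω_s−ω_c) = −62(ω_r−ω_c),  ω_s=0, ω_r=1
14(0−ω_c) = −62(1−ω_c)  ⇒  76ω_c = 62  ⇒  ω_c = 31/38
sun–planet: 14·(0−31/38) = −24·(ω_p−ω_c)  ⇒  ω_p−ω_c = −(14/24)·(-31/38) = 217/456

217/456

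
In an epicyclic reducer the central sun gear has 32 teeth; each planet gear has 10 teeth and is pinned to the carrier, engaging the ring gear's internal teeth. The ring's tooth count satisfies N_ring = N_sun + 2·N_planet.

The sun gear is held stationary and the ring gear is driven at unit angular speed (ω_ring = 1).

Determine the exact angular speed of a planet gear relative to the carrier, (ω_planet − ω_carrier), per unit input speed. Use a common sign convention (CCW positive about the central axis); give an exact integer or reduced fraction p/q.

208/105

N_ring = 32 + 2·10 = 52
32(ω_s−ω_c) = −52(ω_r−ω_c),  ω_s=0, ω_r=1
32(0−ω_c) = −52(1−ω_c)  ⇒  84ω_c = 52  ⇒  ω_c = 13/21
sun–planet: 32·(0−13/21) = −10·(ω_p−ω_c)  ⇒  ω_p−ω_c = −(32/10)·(-13/21) = 208/105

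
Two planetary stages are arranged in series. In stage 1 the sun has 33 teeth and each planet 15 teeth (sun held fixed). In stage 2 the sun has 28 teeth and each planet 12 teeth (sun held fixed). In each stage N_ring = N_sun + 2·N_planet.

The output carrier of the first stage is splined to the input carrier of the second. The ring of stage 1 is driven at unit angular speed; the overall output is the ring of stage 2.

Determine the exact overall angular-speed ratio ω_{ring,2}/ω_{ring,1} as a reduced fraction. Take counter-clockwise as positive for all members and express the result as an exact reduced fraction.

105/104

Stage 1: N_ring = 33 + 2·15 = 63
Stage 1: 33(ω_s−ω_c) = −63(ω_r−ω_c),  ω_s=0, ω_r=1
Stage 1: 33(0−ω_c) = −63(1−ω_c)  ⇒  96ω_c = 63  ⇒  ω_c = 21/32
  ⇒ ω_c¹/ω_r¹ = 21/32
Stage 2: N_ring = 28 + 2·12 = 52
Stage 2: 28(ω_s−ω_c) = −52(ω_r−ω_c),  ω_s=0, ω_c=1
Stage 2: ω_r = 1 − (28/52)(0−1) = 20/13
  ⇒ ω_r²/ω_c² = 20/13
Coupling ω_c² = ω_c¹ ⇒ overall = 21/32 × 20/13 = 105/104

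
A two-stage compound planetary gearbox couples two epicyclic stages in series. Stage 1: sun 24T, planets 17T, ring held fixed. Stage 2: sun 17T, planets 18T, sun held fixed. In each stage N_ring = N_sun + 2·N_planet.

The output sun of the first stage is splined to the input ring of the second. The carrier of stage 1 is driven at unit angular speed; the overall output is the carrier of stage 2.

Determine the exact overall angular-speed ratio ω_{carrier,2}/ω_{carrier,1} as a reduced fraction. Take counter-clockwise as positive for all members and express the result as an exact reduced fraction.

Stage 1: N_ring = 24 + 2·17 = 58
Stage 1: 24(ω_s−ω_c) = −58(ω_r−ω_c),  ω_r=0, ω_c=1
Stage 1: ω_s = 1 − (58/24)(0−1) = 41/12
  ⇒ ω_s¹/ω_c¹ = 41/12
Stage 2: N_ring = 17 + 2·18 = 53
Stage 2: 17(ω_s−ω_c) = −53(ω_r−ω_c),  ω_s=0, ω_r=1
Stage 2: 17(0−ω_c) = −53(1−ω_c)  ⇒  70ω_c = 53  ⇒  ω_c = 53/70
  ⇒ ω_c²/ω_r² = 53/70
Coupling ω_r² = ω_s¹ ⇒ overall = 41/12 × 53/70 = 2173/840

2173/840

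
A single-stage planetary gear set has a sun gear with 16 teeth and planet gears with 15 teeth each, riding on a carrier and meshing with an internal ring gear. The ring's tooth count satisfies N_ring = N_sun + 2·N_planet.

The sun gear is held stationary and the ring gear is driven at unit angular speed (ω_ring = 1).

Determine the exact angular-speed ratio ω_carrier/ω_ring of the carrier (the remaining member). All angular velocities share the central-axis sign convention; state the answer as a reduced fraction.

N_ring = 16 + 2·15 = 46
16(ω_s−ω_c) = −46(ω_r−ω_c),  ω_s=0, ω_r=1
16(0−ω_c) = −46(1−ω_c)  ⇒  62ω_c = 46  ⇒  ω_c = 23/31
ω_c/ω_r = 23/31

23/31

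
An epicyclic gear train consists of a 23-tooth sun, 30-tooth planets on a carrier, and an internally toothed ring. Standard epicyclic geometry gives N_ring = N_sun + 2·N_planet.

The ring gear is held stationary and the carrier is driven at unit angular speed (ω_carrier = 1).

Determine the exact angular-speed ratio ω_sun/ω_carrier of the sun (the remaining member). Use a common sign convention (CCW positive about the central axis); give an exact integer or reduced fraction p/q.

106/23

N_ring = 23 + 2·30 = 83
23(ω_s−ω_c) = −83(ω_r−ω_c),  ω_r=0, ω_c=1
ω_s = 1 − (83/23)(0−1) = 106/23
ω_s/ω_c = 106/23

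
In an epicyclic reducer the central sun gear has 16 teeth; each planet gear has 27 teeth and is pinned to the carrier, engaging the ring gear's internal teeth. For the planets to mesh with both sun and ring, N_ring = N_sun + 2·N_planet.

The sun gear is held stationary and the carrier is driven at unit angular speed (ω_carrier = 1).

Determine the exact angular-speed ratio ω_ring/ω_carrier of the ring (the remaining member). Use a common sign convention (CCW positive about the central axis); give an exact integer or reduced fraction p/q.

43/35

N_ring = 16 + 2·27 = 70
16(ω_s−ω_c) = −70(ω_r−ω_c),  ω_s=0, ω_c=1
ω_r = 1 − (16/70)(0−1) = 43/35
ω_r/ω_c = 43/35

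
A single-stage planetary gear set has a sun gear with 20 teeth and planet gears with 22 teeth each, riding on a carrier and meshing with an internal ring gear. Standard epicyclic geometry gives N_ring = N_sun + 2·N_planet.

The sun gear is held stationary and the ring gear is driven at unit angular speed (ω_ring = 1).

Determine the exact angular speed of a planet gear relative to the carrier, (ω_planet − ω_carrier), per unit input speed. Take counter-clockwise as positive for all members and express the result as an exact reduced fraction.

N_ring = 20 + 2·22 = 64
20(ω_s−ω_c) = −64(ω_r−ω_c),  ω_s=0, ω_r=1
20(0−ω_c) = −64(1−ω_c)  ⇒  84ω_c = 64  ⇒  ω_c = 16/21
sun–planet: 20·(0−16/21) = −22·(ω_p−ω_c)  ⇒  ω_p−ω_c = −(20/22)·(-16/21) = 160/231

160/231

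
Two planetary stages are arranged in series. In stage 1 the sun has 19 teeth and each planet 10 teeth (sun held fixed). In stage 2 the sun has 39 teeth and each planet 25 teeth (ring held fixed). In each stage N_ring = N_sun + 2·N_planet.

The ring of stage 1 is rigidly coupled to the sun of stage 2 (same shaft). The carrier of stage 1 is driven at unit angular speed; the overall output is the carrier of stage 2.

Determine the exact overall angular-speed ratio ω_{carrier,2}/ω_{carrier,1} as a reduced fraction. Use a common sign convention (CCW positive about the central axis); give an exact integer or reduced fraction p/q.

29/64

Stage 1: N_ring = 19 + 2·10 = 39
Stage 1: 19(ω_s−ω_c) = −39(ω_r−ω_c),  ω_s=0, ω_c=1
Stage 1: ω_r = 1 − (19/39)(0−1) = 58/39
  ⇒ ω_r¹/ω_c¹ = 58/39
Stage 2: N_ring = 39 + 2·25 = 89
Stage 2: 39(ω_s−ω_c) = −89(ω_r−ω_c),  ω_r=0, ω_s=1
Stage 2: 39(1−ω_c) = −89(0−ω_c)  ⇒  128ω_c = 39  ⇒  ω_c = 39/128
  ⇒ ω_c²/ω_s² = 39/128
Coupling ω_s² = ω_r¹ ⇒ overall = 58/39 × 39/128 = 29/64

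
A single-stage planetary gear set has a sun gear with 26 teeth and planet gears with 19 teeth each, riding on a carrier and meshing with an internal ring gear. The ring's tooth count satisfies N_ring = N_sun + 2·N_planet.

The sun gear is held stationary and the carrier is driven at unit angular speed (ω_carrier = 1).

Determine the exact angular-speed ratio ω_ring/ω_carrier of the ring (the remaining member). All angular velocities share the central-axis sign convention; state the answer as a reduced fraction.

45/32

N_ring = 26 + 2·19 = 64
26(ω_s−ω_c) = −64(ω_r−ω_c),  ω_s=0, ω_c=1
ω_r = 1 − (26/64)(0−1) = 45/32
ω_r/ω_c = 45/32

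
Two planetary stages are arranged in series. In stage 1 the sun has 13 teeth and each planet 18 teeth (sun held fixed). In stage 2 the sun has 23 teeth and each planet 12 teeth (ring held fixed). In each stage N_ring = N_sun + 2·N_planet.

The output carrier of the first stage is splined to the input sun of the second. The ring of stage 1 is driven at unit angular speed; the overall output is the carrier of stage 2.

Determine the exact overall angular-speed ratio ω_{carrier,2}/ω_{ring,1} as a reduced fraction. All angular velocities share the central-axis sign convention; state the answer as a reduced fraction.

161/620

Stage 1: N_ring = 13 + 2·18 = 49
Stage 1: 13(ω_s−ω_c) = −49(ω_r−ω_c),  ω_s=0, ω_r=1
Stage 1: 13(0−ω_c) = −49(1−ω_c)  ⇒  62ω_c = 49  ⇒  ω_c = 49/62
  ⇒ ω_c¹/ω_r¹ = 49/62
Stage 2: N_ring = 23 + 2·12 = 47
Stage 2: 23(ω_s−ω_c) = −47(ω_r−ω_c),  ω_r=0, ω_s=1
Stage 2: 23(1−ω_c) = −47(0−ω_c)  ⇒  70ω_c = 23  ⇒  ω_c = 23/70
  ⇒ ω_c²/ω_s² = 23/70
Coupling ω_s² = ω_c¹ ⇒ overall = 49/62 × 23/70 = 161/620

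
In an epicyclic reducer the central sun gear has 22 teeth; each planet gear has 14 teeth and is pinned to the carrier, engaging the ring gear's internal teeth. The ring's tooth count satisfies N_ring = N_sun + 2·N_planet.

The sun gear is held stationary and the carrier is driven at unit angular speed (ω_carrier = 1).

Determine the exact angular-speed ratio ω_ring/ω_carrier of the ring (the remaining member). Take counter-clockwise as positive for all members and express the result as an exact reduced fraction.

N_ring = 22 + 2·14 = 50
22(ω_s−ω_c) = −50(ω_r−ω_c),  ω_s=0, ω_c=1
ω_r = 1 − (22/50)(0−1) = 36/25
ω_r/ω_c = 36/25

36/25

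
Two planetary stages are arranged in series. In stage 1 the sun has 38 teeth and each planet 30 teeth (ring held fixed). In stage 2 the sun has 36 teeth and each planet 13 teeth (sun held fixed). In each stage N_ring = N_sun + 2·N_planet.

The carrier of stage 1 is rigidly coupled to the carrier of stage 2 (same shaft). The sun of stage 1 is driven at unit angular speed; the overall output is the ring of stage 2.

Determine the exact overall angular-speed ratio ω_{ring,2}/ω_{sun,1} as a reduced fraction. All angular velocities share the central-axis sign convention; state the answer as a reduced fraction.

931/2108

Stage 1: N_ring = 38 + 2·30 = 98
Stage 1: 38(ω_s−ω_c) = −98(ω_r−ω_c),  ω_r=0, ω_s=1
Stage 1: 38(1−ω_c) = −98(0−ω_c)  ⇒  136ω_c = 38  ⇒  ω_c = 19/68
  ⇒ ω_c¹/ω_s¹ = 19/68
Stage 2: N_ring = 36 + 2·13 = 62
Stage 2: 36(ω_s−ω_c) = −62(ω_r−ω_c),  ω_s=0, ω_c=1
Stage 2: ω_r = 1 − (36/62)(0−1) = 49/31
  ⇒ ω_r²/ω_c² = 49/31
Coupling ω_c² = ω_c¹ ⇒ overall = 19/68 × 49/31 = 931/2108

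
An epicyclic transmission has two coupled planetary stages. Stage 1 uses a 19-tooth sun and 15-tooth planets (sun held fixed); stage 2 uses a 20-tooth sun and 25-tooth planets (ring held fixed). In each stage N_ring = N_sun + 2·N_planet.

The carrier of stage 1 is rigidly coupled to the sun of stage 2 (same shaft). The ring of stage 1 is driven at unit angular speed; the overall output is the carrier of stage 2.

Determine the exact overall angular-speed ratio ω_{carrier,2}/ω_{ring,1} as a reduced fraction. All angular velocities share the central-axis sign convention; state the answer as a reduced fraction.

Stage 1: N_ring = 19 + 2·15 = 49
Stage 1: 19(ω_s−ω_c) = −49(ω_r−ω_c),  ω_s=0, ω_r=1
Stage 1: 19(0−ω_c) = −49(1−ω_c)  ⇒  68ω_c = 49  ⇒  ω_c = 49/68
  ⇒ ω_c¹/ω_r¹ = 49/68
Stage 2: N_ring = 20 + 2·25 = 70
Stage 2: 20(ω_s−ω_c) = −70(ω_r−ω_c),  ω_r=0, ω_s=1
Stage 2: 20(1−ω_c) = −70(0−ω_c)  ⇒  90ω_c = 20  ⇒  ω_c = 2/9
  ⇒ ω_c²/ω_s² = 2/9
Coupling ω_s² = ω_c¹ ⇒ overall = 49/68 × 2/9 = 49/306

49/306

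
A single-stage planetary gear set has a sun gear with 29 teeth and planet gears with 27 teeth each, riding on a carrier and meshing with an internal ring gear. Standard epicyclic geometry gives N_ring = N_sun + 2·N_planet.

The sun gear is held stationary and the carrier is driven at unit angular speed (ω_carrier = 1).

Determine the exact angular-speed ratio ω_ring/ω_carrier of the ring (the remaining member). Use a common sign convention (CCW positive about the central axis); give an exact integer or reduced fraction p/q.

N_ring = 29 + 2·27 = 83
29(ω_s−ω_c) = −83(ω_r−ω_c),  ω_s=0, ω_c=1
ω_r = 1 − (29/83)(0−1) = 112/83
ω_r/ω_c = 112/83

112/83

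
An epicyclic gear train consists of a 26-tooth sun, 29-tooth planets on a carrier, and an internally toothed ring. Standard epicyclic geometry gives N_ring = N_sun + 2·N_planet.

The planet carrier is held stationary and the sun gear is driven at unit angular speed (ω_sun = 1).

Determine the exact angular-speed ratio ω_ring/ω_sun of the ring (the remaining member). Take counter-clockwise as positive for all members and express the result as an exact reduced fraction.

N_ring = 26 + 2·29 = 84
26(ω_s−ω_c) = −84(ω_r−ω_c),  ω_c=0, ω_s=1
ω_r = 0 − (26/84)(1−0) = -13/42
ω_r/ω_s = -13/42

-13/42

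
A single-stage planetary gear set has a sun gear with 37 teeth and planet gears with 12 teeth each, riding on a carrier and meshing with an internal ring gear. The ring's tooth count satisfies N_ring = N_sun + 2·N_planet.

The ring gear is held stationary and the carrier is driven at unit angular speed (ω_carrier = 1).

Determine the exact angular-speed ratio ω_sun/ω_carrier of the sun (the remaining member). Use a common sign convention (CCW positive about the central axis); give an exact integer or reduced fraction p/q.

N_ring = 37 + 2·12 = 61
37(ω_s−ω_c) = −61(ω_r−ω_c),  ω_r=0, ω_c=1
ω_s = 1 − (61/37)(0−1) = 98/37
ω_s/ω_c = 98/37

98/37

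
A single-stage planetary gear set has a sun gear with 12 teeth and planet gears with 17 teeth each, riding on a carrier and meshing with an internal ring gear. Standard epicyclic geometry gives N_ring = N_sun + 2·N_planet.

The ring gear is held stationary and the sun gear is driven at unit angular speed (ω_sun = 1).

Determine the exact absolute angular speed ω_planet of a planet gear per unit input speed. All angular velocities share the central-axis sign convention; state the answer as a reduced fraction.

-6/17

N_ring = 12 + 2·17 = 46
12(ω_s−ω_c) = −46(ω_r−ω_c),  ω_r=0, ω_s=1
12(1−ω_c) = −46(0−ω_c)  ⇒  58ω_c = 12  ⇒  ω_c = 6/29
sun–planet: 12·(1−6/29) = −17·(ω_p−ω_c)  ⇒  ω_p−ω_c = −(12/17)·(23/29) = -276/493
ω_p = 6/29 − 276/493 = -6/17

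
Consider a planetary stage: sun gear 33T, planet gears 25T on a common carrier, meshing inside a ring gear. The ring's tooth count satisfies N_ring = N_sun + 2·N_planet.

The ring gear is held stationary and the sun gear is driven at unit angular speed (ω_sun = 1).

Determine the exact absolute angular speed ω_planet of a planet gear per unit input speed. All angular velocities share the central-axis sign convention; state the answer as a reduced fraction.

N_ring = 33 + 2·25 = 83
33(ω_s−ω_c) = −83(ω_r−ω_c),  ω_r=0, ω_s=1
33(1−ω_c) = −83(0−ω_c)  ⇒  116ω_c = 33  ⇒  ω_c = 33/116
sun–planet: 33·(1−33/116) = −25·(ω_p−ω_c)  ⇒  ω_p−ω_c = −(33/25)·(83/116) = -2739/2900
ω_p = 33/116 − 2739/2900 = -33/50

-33/50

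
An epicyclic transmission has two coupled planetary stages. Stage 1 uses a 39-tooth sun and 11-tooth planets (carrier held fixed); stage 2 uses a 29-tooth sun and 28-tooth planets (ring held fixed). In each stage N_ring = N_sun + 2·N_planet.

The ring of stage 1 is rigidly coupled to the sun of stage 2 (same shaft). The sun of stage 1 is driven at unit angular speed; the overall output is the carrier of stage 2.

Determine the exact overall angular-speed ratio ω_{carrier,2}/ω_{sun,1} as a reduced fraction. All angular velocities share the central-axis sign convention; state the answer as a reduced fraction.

Stage 1: N_ring = 39 + 2·11 = 61
Stage 1: 39(ω_s−ω_c) = −61(ω_r−ω_c),  ω_c=0, ω_s=1
Stage 1: ω_r = 0 − (39/61)(1−0) = -39/61
  ⇒ ω_r¹/ω_s¹ = -39/61
Stage 2: N_ring = 29 + 2·28 = 85
Stage 2: 29(ω_s−ω_c) = −85(ω_r−ω_c),  ω_r=0, ω_s=1
Stage 2: 29(1−ω_c) = −85(0−ω_c)  ⇒  114ω_c = 29  ⇒  ω_c = 29/114
  ⇒ ω_c²/ω_s² = 29/114
Coupling ω_s² = ω_r¹ ⇒ overall = -39/61 × 29/114 = -377/2318

-377/2318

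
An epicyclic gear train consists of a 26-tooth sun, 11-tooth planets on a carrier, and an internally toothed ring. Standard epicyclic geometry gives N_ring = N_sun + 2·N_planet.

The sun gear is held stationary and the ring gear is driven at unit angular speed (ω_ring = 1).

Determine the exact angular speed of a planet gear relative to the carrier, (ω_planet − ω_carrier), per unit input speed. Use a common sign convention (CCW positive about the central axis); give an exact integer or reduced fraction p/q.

N_ring = 26 + 2·11 = 48
26(ω_s−ω_c) = −48(ω_r−ω_c),  ω_s=0, ω_r=1
26(0−ω_c) = −48(1−ω_c)  ⇒  74ω_c = 48  ⇒  ω_c = 24/37
sun–planet: 26·(0−24/37) = −11·(ω_p−ω_c)  ⇒  ω_p−ω_c = −(26/11)·(-24/37) = 624/407

624/407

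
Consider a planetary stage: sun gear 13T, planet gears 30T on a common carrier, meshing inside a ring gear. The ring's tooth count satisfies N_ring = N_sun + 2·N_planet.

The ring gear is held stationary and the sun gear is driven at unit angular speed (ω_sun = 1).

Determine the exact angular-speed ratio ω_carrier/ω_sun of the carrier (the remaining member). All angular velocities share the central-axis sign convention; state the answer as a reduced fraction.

N_ring = 13 + 2·30 = 73
13(ω_s−ω_c) = −73(ω_r−ω_c),  ω_r=0, ω_s=1
13(1−ω_c) = −73(0−ω_c)  ⇒  86ω_c = 13  ⇒  ω_c = 13/86
ω_c/ω_s = 13/86

13/86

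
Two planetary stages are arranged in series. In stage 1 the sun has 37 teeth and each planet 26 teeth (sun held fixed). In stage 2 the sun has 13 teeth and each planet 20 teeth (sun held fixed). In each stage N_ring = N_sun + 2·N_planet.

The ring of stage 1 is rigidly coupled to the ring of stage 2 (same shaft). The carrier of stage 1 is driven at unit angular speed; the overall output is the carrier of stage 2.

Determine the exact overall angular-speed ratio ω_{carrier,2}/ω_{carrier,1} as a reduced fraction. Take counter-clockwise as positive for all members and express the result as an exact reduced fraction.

Stage 1: N_ring = 37 + 2·26 = 89
Stage 1: 37(ω_s−ω_c) = −89(ω_r−ω_c),  ω_s=0, ω_c=1
Stage 1: ω_r = 1 − (37/89)(0−1) = 126/89
  ⇒ ω_r¹/ω_c¹ = 126/89
Stage 2: N_ring = 13 + 2·20 = 53
Stage 2: 13(ω_s−ω_c) = −53(ω_r−ω_c),  ω_s=0, ω_r=1
Stage 2: 13(0−ω_c) = −53(1−ω_c)  ⇒  66ω_c = 53  ⇒  ω_c = 53/66
  ⇒ ω_c²/ω_r² = 53/66
Coupling ω_r² = ω_r¹ ⇒ overall = 126/89 × 53/66 = 1113/979

1113/979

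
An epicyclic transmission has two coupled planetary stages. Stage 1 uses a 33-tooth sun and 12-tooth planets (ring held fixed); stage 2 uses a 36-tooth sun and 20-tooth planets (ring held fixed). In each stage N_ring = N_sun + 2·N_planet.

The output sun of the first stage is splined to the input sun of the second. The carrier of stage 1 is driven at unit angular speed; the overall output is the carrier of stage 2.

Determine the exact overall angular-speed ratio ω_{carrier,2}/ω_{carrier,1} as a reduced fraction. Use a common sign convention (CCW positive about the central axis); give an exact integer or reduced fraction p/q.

135/154

Stage 1: N_ring = 33 + 2·12 = 57
Stage 1: 33(ω_s−ω_c) = −57(ω_r−ω_c),  ω_r=0, ω_c=1
Stage 1: ω_s = 1 − (57/33)(0−1) = 30/11
  ⇒ ω_s¹/ω_c¹ = 30/11
Stage 2: N_ring = 36 + 2·20 = 76
Stage 2: 36(ω_s−ω_c) = −76(ω_r−ω_c),  ω_r=0, ω_s=1
Stage 2: 36(1−ω_c) = −76(0−ω_c)  ⇒  112ω_c = 36  ⇒  ω_c = 9/28
  ⇒ ω_c²/ω_s² = 9/28
Coupling ω_s² = ω_s¹ ⇒ overall = 30/11 × 9/28 = 135/154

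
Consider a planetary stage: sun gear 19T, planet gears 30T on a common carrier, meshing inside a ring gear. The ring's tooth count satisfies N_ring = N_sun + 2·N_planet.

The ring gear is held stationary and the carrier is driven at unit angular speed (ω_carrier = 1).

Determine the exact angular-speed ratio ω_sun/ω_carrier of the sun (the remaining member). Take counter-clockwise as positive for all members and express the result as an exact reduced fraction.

98/19

N_ring = 19 + 2·30 = 79
19(ω_s−ω_c) = −79(ω_r−ω_c),  ω_r=0, ω_c=1
ω_s = 1 − (79/19)(0−1) = 98/19
ω_s/ω_c = 98/19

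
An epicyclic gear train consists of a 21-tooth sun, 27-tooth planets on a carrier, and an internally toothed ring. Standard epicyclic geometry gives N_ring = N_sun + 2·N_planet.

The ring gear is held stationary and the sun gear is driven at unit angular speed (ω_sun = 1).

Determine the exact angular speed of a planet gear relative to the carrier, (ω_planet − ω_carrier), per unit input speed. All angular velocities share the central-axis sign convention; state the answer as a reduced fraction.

-175/288

N_ring = 21 + 2·27 = 75
21(ω_s−ω_c) = −75(ω_r−ω_c),  ω_r=0, ω_s=1
21(1−ω_c) = −75(0−ω_c)  ⇒  96ω_c = 21  ⇒  ω_c = 7/32
sun–planet: 21·(1−7/32) = −27·(ω_p−ω_c)  ⇒  ω_p−ω_c = −(21/27)·(25/32) = -175/288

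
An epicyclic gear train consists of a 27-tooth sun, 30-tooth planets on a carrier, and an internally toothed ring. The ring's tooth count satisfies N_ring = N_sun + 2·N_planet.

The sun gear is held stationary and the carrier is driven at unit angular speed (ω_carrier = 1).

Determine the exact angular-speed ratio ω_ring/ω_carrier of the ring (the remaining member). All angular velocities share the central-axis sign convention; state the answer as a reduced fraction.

N_ring = 27 + 2·30 = 87
27(ω_s−ω_c) = −87(ω_r−ω_c),  ω_s=0, ω_c=1
ω_r = 1 − (27/87)(0−1) = 38/29
ω_r/ω_c = 38/29

38/29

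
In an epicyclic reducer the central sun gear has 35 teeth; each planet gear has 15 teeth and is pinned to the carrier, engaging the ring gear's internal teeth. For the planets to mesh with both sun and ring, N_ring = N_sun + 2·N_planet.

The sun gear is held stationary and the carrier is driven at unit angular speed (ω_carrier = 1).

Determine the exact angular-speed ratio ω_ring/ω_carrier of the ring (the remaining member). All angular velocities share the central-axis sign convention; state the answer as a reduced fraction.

N_ring = 35 + 2·15 = 65
35(ω_s−ω_c) = −65(ω_r−ω_c),  ω_s=0, ω_c=1
ω_r = 1 − (35/65)(0−1) = 20/13
ω_r/ω_c = 20/13

20/13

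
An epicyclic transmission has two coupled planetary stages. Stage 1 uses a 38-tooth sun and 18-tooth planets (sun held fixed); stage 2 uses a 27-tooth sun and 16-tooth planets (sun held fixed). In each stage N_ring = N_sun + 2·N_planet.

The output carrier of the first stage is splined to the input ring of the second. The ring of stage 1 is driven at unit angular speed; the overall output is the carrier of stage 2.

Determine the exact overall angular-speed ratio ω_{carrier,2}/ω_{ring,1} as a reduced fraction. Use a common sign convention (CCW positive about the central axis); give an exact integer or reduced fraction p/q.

2183/4816

Stage 1: N_ring = 38 + 2·18 = 74
Stage 1: 38(ω_s−ω_c) = −74(ω_r−ω_c),  ω_s=0, ω_r=1
Stage 1: 38(0−ω_c) = −74(1−ω_c)  ⇒  112ω_c = 74  ⇒  ω_c = 37/56
  ⇒ ω_c¹/ω_r¹ = 37/56
Stage 2: N_ring = 27 + 2·16 = 59
Stage 2: 27(ω_s−ω_c) = −59(ω_r−ω_c),  ω_s=0, ω_r=1
Stage 2: 27(0−ω_c) = −59(1−ω_c)  ⇒  86ω_c = 59  ⇒  ω_c = 59/86
  ⇒ ω_c²/ω_r² = 59/86
Coupling ω_r² = ω_c¹ ⇒ overall = 37/56 × 59/86 = 2183/4816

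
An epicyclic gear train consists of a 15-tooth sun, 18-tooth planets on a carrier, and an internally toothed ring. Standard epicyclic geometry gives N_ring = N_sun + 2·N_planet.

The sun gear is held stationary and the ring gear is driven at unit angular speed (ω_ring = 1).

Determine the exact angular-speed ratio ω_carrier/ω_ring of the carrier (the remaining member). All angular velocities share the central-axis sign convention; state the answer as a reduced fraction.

17/22

N_ring = 15 + 2·18 = 51
15(ω_s−ω_c) = −51(ω_r−ω_c),  ω_s=0, ω_r=1
15(0−ω_c) = −51(1−ω_c)  ⇒  66ω_c = 51  ⇒  ω_c = 17/22
ω_c/ω_r = 17/22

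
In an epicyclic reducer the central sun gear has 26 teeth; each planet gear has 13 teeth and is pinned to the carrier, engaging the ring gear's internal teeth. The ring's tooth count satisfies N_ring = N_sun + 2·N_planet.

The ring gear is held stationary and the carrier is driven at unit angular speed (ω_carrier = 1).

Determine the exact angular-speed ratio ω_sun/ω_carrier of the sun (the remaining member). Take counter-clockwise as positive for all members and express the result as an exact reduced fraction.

3

N_ring = 26 + 2·13 = 52
26(ω_s−ω_c) = −52(ω_r−ω_c),  ω_r=0, ω_c=1
ω_s = 1 − (52/26)(0−1) = 3
ω_s/ω_c = 3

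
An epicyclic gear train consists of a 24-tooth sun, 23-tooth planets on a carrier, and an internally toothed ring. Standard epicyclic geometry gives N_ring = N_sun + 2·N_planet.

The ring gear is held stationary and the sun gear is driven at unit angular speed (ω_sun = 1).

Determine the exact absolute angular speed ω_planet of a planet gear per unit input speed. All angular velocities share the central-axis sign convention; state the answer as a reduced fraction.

-12/23

N_ring = 24 + 2·23 = 70
24(ω_s−ω_c) = −70(ω_r−ω_c),  ω_r=0, ω_s=1
24(1−ω_c) = −70(0−ω_c)  ⇒  94ω_c = 24  ⇒  ω_c = 12/47
sun–planet: 24·(1−12/47) = −23·(ω_p−ω_c)  ⇒  ω_p−ω_c = −(24/23)·(35/47) = -840/1081
ω_p = 12/47 − 840/1081 = -12/23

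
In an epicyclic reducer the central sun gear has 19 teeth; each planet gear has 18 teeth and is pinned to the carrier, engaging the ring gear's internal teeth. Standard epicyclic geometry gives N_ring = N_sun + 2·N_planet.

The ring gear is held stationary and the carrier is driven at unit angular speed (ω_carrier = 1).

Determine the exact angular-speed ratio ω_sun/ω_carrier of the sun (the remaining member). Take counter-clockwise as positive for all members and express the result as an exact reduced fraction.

74/19

N_ring = 19 + 2·18 = 55
19(ω_s−ω_c) = −55(ω_r−ω_c),  ω_r=0, ω_c=1
ω_s = 1 − (55/19)(0−1) = 74/19
ω_s/ω_c = 74/19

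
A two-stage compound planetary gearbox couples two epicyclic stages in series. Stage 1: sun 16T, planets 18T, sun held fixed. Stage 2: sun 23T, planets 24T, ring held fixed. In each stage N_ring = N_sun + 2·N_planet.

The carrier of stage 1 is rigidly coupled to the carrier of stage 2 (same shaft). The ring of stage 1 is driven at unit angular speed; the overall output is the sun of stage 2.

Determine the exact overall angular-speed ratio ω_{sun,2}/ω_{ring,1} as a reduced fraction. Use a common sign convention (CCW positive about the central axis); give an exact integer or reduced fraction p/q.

1222/391

Stage 1: N_ring = 16 + 2·18 = 52
Stage 1: 16(ω_s−ω_c) = −52(ω_r−ω_c),  ω_s=0, ω_r=1
Stage 1: 16(0−ω_c) = −52(1−ω_c)  ⇒  68ω_c = 52  ⇒  ω_c = 13/17
  ⇒ ω_c¹/ω_r¹ = 13/17
Stage 2: N_ring = 23 + 2·24 = 71
Stage 2: 23(ω_s−ω_c) = −71(ω_r−ω_c),  ω_r=0, ω_c=1
Stage 2: ω_s = 1 − (71/23)(0−1) = 94/23
  ⇒ ω_s²/ω_c² = 94/23
Coupling ω_c² = ω_c¹ ⇒ overall = 13/17 × 94/23 = 1222/391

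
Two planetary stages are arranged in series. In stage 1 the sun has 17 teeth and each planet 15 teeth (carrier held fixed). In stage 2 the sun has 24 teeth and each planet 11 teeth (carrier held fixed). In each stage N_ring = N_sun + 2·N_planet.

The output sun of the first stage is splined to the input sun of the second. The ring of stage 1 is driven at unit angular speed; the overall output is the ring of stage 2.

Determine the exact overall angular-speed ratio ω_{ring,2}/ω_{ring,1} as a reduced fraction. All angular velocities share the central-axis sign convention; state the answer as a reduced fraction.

Stage 1: N_ring = 17 + 2·15 = 47
Stage 1: 17(ω_s−ω_c) = −47(ω_r−ω_c),  ω_c=0, ω_r=1
Stage 1: ω_s = 0 − (47/17)(1−0) = -47/17
  ⇒ ω_s¹/ω_r¹ = -47/17
Stage 2: N_ring = 24 + 2·11 = 46
Stage 2: 24(ω_s−ω_c) = −46(ω_r−ω_c),  ω_c=0, ω_s=1
Stage 2: ω_r = 0 − (24/46)(1−0) = -12/23
  ⇒ ω_r²/ω_s² = -12/23
Coupling ω_s² = ω_s¹ ⇒ overall = -47/17 × -12/23 = 564/391

564/391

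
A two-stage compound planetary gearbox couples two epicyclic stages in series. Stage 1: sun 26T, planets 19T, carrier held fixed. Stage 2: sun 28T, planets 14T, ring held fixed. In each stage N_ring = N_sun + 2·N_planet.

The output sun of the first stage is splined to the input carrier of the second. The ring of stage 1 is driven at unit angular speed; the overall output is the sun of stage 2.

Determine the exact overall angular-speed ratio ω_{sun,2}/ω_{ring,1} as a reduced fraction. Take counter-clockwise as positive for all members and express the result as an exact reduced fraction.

Stage 1: N_ring = 26 + 2·19 = 64
Stage 1: 26(ω_s−ω_c) = −64(ω_r−ω_c),  ω_c=0, ω_r=1
Stage 1: ω_s = 0 − (64/26)(1−0) = -32/13
  ⇒ ω_s¹/ω_r¹ = -32/13
Stage 2: N_ring = 28 + 2·14 = 56
Stage 2: 28(ω_s−ω_c) = −56(ω_r−ω_c),  ω_r=0, ω_c=1
Stage 2: ω_s = 1 − (56/28)(0−1) = 3
  ⇒ ω_s²/ω_c² = 3
Coupling ω_c² = ω_s¹ ⇒ overall = -32/13 × 3 = -96/13

-96/13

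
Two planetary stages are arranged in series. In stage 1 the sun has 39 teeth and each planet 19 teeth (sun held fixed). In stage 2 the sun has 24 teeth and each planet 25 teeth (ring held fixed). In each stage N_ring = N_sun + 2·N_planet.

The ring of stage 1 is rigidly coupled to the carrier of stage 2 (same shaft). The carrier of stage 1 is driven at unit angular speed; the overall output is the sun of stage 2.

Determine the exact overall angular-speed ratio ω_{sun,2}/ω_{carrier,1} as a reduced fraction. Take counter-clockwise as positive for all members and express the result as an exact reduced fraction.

203/33

Stage 1: N_ring = 39 + 2·19 = 77
Stage 1: 39(ω_s−ω_c) = −77(ω_r−ω_c),  ω_s=0, ω_c=1
Stage 1: ω_r = 1 − (39/77)(0−1) = 116/77
  ⇒ ω_r¹/ω_c¹ = 116/77
Stage 2: N_ring = 24 + 2·25 = 74
Stage 2: 24(ω_s−ω_c) = −74(ω_r−ω_c),  ω_r=0, ω_c=1
Stage 2: ω_s = 1 − (74/24)(0−1) = 49/12
  ⇒ ω_s²/ω_c² = 49/12
Coupling ω_c² = ω_r¹ ⇒ overall = 116/77 × 49/12 = 203/33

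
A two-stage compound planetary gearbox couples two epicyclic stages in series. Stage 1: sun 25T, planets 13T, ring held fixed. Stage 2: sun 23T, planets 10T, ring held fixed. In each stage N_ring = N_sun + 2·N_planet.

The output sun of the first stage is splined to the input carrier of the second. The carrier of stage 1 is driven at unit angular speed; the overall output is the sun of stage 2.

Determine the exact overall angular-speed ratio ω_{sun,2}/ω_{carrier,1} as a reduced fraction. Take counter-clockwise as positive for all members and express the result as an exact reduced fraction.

5016/575

Stage 1: N_ring = 25 + 2·13 = 51
Stage 1: 25(ω_s−ω_c) = −51(ω_r−ω_c),  ω_r=0, ω_c=1
Stage 1: ω_s = 1 − (51/25)(0−1) = 76/25
  ⇒ ω_s¹/ω_c¹ = 76/25
Stage 2: N_ring = 23 + 2·10 = 43
Stage 2: 23(ω_s−ω_c) = −43(ω_r−ω_c),  ω_r=0, ω_c=1
Stage 2: ω_s = 1 − (43/23)(0−1) = 66/23
  ⇒ ω_s²/ω_c² = 66/23
Coupling ω_c² = ω_s¹ ⇒ overall = 76/25 × 66/23 = 5016/575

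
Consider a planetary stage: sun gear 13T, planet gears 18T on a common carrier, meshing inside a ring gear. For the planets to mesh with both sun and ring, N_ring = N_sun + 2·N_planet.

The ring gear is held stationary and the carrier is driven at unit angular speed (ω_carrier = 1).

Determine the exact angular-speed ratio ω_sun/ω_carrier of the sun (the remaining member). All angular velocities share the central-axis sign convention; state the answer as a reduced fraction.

62/13

N_ring = 13 + 2·18 = 49
13(ω_s−ω_c) = −49(ω_r−ω_c),  ω_r=0, ω_c=1
ω_s = 1 − (49/13)(0−1) = 62/13
ω_s/ω_c = 62/13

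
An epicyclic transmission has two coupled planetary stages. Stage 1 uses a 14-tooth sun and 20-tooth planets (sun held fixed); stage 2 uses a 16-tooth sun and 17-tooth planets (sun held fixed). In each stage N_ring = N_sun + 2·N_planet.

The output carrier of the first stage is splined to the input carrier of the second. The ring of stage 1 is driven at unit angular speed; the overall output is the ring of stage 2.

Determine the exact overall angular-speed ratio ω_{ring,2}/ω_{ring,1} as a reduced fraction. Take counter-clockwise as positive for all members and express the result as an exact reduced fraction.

Stage 1: N_ring = 14 + 2·20 = 54
Stage 1: 14(ω_s−ω_c) = −54(ω_r−ω_c),  ω_s=0, ω_r=1
Stage 1: 14(0−ω_c) = −54(1−ω_c)  ⇒  68ω_c = 54  ⇒  ω_c = 27/34
  ⇒ ω_c¹/ω_r¹ = 27/34
Stage 2: N_ring = 16 + 2·17 = 50
Stage 2: 16(ω_s−ω_c) = −50(ω_r−ω_c),  ω_s=0, ω_c=1
Stage 2: ω_r = 1 − (16/50)(0−1) = 33/25
  ⇒ ω_r²/ω_c² = 33/25
Coupling ω_c² = ω_c¹ ⇒ overall = 27/34 × 33/25 = 891/850

891/850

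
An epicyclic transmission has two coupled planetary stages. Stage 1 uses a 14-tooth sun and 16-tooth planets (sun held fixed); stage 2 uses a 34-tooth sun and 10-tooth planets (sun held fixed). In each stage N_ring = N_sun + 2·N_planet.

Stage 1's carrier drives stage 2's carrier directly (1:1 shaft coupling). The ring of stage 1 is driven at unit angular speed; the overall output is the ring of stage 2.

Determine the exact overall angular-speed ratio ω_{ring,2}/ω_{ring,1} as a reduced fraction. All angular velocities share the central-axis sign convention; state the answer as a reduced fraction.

Stage 1: N_ring = 14 + 2·16 = 46
Stage 1: 14(ω_s−ω_c) = −46(ω_r−ω_c),  ω_s=0, ω_r=1
Stage 1: 14(0−ω_c) = −46(1−ω_c)  ⇒  60ω_c = 46  ⇒  ω_c = 23/30
  ⇒ ω_c¹/ω_r¹ = 23/30
Stage 2: N_ring = 34 + 2·10 = 54
Stage 2: 34(ω_s−ω_c) = −54(ω_r−ω_c),  ω_s=0, ω_c=1
Stage 2: ω_r = 1 − (34/54)(0−1) = 44/27
  ⇒ ω_r²/ω_c² = 44/27
Coupling ω_c² = ω_c¹ ⇒ overall = 23/30 × 44/27 = 506/405

506/405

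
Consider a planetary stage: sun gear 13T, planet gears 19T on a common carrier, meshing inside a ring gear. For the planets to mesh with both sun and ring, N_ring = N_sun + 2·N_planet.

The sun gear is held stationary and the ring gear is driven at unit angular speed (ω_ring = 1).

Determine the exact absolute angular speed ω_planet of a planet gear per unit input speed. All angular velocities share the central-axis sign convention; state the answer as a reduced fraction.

N_ring = 13 + 2·19 = 51
13(ω_s−ω_c) = −51(ω_r−ω_c),  ω_s=0, ω_r=1
13(0−ω_c) = −51(1−ω_c)  ⇒  64ω_c = 51  ⇒  ω_c = 51/64
sun–planet: 13·(0−51/64) = −19·(ω_p−ω_c)  ⇒  ω_p−ω_c = −(13/19)·(-51/64) = 663/1216
ω_p = 51/64 + 663/1216 = 51/38

51/38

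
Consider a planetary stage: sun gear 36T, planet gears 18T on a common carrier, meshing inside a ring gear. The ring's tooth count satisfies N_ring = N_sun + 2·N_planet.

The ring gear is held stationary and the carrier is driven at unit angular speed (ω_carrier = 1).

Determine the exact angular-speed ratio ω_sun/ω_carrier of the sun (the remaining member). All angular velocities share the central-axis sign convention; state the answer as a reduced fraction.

N_ring = 36 + 2·18 = 72
36(ω_s−ω_c) = −72(ω_r−ω_c),  ω_r=0, ω_c=1
ω_s = 1 − (72/36)(0−1) = 3
ω_s/ω_c = 3

3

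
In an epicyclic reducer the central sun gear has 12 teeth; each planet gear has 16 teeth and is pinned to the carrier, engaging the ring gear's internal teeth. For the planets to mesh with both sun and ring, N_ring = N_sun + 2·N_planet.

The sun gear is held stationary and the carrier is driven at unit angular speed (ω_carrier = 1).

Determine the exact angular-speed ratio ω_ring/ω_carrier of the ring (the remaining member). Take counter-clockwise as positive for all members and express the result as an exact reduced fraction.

N_ring = 12 + 2·16 = 44
12(ω_s−ω_c) = −44(ω_r−ω_c),  ω_s=0, ω_c=1
ω_r = 1 − (12/44)(0−1) = 14/11
ω_r/ω_c = 14/11

14/11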